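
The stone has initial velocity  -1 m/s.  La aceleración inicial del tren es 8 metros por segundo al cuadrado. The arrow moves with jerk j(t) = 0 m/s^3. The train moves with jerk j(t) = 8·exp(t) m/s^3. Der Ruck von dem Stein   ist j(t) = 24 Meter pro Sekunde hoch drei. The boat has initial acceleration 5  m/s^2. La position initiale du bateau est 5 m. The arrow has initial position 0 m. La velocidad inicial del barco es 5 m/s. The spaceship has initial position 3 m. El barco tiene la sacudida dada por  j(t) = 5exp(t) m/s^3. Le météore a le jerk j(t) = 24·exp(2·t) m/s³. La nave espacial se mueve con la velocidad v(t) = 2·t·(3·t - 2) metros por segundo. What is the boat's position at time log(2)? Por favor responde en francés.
En partant du jerk j(t) = 5·exp(t), nous prenons 3 intégrales. En prenant ∫j(t)dt et en appliquant a(0) = 5, nous trouvons a(t) = 5·exp(t). En intégrant l'accélération et en utilisant la condition initiale v(0) = 5, nous obtenons v(t) = 5·exp(t). En intégrant la vitesse et en utilisant la condition initiale x(0) = 5, nous obtenons x(t) = 5·exp(t). En utilisant x(t) = 5·exp(t) et en substituant t = log(2), nous trouvons x = 10.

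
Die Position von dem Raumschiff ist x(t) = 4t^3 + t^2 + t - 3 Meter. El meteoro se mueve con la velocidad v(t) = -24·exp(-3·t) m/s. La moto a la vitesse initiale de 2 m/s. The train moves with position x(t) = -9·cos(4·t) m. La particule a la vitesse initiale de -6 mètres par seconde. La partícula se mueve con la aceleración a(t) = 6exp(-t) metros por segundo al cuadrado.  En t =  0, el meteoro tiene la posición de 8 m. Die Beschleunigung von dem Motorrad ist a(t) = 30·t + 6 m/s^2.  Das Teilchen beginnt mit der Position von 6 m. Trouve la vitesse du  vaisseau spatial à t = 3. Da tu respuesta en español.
Para resolver esto, necesitamos tomar 1 derivada de nuestra ecuación de la posición x(t) = 4·t^3 + t^2 + t - 3. Tomando d/dt de x(t), encontramos v(t) = 12·t^2 + 2·t + 1. De la ecuación de la velocidad v(t) = 12·t^2 + 2·t + 1, sustituimos t = 3 para obtener v = 115.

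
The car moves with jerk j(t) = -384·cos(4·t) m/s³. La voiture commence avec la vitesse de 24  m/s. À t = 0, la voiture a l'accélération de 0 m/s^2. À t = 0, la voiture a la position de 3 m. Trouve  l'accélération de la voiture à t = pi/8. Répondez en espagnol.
Debemos encontrar la integral de nuestra ecuación de la sacudida j(t) = -384·cos(4·t) 1 vez. La antiderivada de la sacudida es la aceleración. Usando a(0) = 0, obtenemos a(t) = -96·sin(4·t). Tenemos la aceleración a(t) = -96·sin(4·t). Sustituyendo t = pi/8: a(pi/8) = -96.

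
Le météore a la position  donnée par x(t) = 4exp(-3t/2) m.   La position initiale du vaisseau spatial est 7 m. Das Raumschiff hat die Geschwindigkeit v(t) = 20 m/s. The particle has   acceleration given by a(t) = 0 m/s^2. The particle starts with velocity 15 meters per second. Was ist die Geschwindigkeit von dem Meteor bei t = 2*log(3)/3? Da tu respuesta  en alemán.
Wir müssen unsere Gleichung für die Position x(t) = 4·exp(-3·t/2) 1-mal ableiten. Mit d/dt von x(t) finden wir v(t) = -6·exp(-3·t/2). Mit v(t) = -6·exp(-3·t/2) und Einsetzen von t = 2*log(3)/3, finden wir v = -2.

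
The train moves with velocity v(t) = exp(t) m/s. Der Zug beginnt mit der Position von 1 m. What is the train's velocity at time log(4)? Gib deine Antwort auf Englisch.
From the given velocity equation v(t) = exp(t), we substitute t = log(4) to get v = 4.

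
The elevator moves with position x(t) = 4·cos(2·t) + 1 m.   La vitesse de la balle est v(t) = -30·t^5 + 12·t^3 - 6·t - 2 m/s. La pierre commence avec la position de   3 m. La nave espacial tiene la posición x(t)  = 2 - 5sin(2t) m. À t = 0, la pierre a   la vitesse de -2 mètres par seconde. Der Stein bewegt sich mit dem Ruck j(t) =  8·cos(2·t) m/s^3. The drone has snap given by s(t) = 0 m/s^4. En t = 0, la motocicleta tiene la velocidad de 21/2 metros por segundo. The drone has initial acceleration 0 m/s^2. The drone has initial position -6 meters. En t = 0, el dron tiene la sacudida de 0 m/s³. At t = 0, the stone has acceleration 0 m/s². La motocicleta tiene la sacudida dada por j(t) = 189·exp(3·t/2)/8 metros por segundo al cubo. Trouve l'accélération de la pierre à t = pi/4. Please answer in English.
To solve this, we need to take 1 antiderivative of our jerk equation j(t) = 8·cos(2·t). Integrating jerk and using the initial condition a(0) = 0, we get a(t) = 4·sin(2·t). We have acceleration a(t) = 4·sin(2·t). Substituting t = pi/4: a(pi/4) = 4.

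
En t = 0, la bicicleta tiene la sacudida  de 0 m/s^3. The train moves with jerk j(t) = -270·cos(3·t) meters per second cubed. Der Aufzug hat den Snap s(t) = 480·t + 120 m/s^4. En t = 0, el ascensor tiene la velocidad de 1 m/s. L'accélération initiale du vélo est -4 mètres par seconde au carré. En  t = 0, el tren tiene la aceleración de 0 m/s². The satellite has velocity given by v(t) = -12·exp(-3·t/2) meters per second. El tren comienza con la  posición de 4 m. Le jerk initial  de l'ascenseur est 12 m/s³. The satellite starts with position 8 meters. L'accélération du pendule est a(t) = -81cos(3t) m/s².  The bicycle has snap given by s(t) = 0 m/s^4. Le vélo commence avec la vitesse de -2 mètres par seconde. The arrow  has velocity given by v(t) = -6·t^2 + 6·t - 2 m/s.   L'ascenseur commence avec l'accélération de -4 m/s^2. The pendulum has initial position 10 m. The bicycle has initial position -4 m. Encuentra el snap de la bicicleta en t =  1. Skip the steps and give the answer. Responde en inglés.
The answer is 0.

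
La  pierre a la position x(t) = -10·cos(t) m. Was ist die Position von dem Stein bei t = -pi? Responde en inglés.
From the given position equation x(t) = -10·cos(t), we substitute t = -pi to get x = 10.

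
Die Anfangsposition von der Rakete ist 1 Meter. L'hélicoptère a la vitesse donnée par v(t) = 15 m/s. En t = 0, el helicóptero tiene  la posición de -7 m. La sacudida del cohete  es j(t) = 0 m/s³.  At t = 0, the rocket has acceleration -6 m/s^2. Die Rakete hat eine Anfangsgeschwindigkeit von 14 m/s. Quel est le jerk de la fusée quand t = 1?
De l'équation du jerk j(t) = 0, nous substituons t = 1 pour obtenir j = 0.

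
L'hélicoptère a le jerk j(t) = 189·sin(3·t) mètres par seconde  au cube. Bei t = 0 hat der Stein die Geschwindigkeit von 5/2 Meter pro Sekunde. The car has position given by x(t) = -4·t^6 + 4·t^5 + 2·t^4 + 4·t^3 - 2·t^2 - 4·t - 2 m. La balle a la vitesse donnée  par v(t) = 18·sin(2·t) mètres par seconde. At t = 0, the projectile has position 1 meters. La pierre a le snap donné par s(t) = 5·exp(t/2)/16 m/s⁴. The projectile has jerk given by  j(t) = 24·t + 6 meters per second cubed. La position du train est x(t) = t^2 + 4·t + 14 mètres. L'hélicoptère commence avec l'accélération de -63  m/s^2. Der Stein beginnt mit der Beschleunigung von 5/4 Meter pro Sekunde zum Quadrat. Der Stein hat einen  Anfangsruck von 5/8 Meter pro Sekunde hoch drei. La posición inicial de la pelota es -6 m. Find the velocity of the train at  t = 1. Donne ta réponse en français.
Nous devons dériver notre équation de la position x(t) = t^2 + 4·t + 14 1 fois. La dérivée de la position donne la vitesse: v(t) = 2·t + 4. En utilisant v(t) = 2·t + 4 et en substituant t = 1, nous trouvons v = 6.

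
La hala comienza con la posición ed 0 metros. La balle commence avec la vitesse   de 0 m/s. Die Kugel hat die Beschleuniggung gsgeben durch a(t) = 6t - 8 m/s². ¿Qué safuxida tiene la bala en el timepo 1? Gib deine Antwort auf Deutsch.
Wir müssen unsere Gleichung für die Beschleunigung a(t) = 6·t - 8 1-mal ableiten. Die Ableitung von der Beschleunigung ergibt den Ruck: j(t) = 6. Aus der Gleichung für den Ruck j(t) = 6, setzen wir t = 1 ein und erhalten j = 6.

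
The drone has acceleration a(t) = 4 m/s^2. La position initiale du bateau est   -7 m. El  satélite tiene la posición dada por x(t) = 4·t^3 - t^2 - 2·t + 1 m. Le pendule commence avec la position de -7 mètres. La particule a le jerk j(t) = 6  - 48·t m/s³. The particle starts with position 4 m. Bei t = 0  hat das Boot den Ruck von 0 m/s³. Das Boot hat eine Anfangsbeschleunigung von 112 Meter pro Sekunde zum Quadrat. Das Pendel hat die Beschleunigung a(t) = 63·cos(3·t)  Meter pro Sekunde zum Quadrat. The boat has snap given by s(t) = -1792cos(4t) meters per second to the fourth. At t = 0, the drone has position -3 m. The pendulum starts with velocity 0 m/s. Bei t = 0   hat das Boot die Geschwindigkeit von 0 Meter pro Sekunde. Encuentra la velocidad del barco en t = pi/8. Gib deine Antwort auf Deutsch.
Um dies zu lösen, müssen wir 3 Integrale unserer Gleichung für den Snap s(t) = -1792·cos(4·t) finden. Durch Integration von dem Snap und Verwendung der Anfangsbedingung j(0) = 0, erhalten wir j(t) = -448·sin(4·t). Das Integral von dem Ruck, mit a(0) = 112, ergibt die Beschleunigung: a(t) = 112·cos(4·t). Das Integral von der Beschleunigung ist die Geschwindigkeit. Mit v(0) = 0 erhalten wir v(t) = 28·sin(4·t). Mit v(t) = 28·sin(4·t) und Einsetzen von t = pi/8, finden wir v = 28.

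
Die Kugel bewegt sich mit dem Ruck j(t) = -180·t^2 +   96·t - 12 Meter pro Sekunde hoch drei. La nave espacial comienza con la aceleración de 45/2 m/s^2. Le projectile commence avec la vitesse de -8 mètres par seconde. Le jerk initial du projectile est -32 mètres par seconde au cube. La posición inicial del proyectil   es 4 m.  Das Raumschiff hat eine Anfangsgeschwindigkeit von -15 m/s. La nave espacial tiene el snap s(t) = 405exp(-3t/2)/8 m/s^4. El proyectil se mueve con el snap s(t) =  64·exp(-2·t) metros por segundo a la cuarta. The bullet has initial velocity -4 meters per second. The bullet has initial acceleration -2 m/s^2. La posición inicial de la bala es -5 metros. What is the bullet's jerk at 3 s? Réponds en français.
De l'équation du jerk j(t) = -180·t^2 + 96·t - 12, nous substituons t = 3 pour obtenir j = -1344.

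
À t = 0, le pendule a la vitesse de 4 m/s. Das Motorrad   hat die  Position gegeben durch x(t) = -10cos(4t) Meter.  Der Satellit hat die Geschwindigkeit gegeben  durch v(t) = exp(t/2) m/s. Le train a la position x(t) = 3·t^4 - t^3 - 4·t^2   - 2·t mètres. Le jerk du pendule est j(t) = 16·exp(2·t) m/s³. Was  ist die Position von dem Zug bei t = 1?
Aus der Gleichung für die Position x(t) = 3·t^4 - t^3 - 4·t^2 - 2·t, setzen wir t = 1 ein und erhalten x = -4.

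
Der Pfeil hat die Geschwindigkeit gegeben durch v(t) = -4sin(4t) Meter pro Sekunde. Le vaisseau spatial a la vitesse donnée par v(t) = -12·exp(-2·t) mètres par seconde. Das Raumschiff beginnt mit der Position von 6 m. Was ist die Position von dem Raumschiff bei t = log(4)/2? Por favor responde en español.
Debemos encontrar la integral de nuestra ecuación de la velocidad v(t) = -12·exp(-2·t) 1 vez. La integral de la velocidad es la posición. Usando x(0) = 6, obtenemos x(t) = 6·exp(-2·t). Usando x(t) = 6·exp(-2·t) y sustituyendo t = log(4)/2, encontramos x = 3/2.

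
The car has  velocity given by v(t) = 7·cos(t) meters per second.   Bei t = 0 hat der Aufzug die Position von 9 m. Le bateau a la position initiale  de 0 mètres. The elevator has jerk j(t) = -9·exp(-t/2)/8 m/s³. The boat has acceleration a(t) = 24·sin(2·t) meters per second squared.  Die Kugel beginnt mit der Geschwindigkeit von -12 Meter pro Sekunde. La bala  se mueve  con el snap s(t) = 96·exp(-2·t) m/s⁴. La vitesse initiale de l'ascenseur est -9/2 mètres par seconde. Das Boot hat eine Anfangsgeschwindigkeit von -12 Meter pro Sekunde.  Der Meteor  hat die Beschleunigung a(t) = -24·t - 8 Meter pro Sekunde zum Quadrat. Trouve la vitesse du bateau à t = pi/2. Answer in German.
Ausgehend von der Beschleunigung a(t) = 24·sin(2·t), nehmen wir 1 Stammfunktion. Durch Integration von der Beschleunigung und Verwendung der Anfangsbedingung v(0) = -12, erhalten wir v(t) = -12·cos(2·t). Wir haben die Geschwindigkeit v(t) = -12·cos(2·t). Durch Einsetzen von t = pi/2: v(pi/2) = 12.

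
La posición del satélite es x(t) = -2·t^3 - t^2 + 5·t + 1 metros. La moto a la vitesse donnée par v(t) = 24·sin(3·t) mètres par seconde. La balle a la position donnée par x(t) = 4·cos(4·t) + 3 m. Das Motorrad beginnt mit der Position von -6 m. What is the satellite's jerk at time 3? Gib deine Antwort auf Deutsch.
Ausgehend von der Position x(t) = -2·t^3 - t^2 + 5·t + 1, nehmen wir 3 Ableitungen. Mit d/dt von x(t) finden wir v(t) = -6·t^2 - 2·t + 5. Die Ableitung von der Geschwindigkeit ergibt die Beschleunigung: a(t) = -12·t - 2. Die Ableitung von der Beschleunigung ergibt den Ruck: j(t) = -12. Aus der Gleichung für den Ruck j(t) = -12, setzen wir t = 3 ein und erhalten j = -12.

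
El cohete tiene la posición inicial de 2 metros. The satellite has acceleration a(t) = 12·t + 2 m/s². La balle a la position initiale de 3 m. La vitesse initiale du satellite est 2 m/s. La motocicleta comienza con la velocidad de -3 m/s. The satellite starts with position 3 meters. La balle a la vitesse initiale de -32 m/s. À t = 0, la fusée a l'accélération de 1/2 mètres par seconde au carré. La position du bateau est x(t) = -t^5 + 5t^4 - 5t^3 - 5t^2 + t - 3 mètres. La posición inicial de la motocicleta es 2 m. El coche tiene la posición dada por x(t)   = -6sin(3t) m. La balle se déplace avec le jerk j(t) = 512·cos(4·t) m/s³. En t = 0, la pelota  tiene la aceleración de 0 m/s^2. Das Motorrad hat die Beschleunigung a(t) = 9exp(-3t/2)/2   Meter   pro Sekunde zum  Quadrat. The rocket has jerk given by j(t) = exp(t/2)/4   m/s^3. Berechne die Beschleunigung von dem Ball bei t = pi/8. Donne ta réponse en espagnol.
Debemos encontrar la antiderivada de nuestra ecuación de la sacudida j(t) = 512·cos(4·t) 1 vez. Tomando ∫j(t)dt y aplicando a(0) = 0, encontramos a(t) = 128·sin(4·t). Tenemos la aceleración a(t) = 128·sin(4·t). Sustituyendo t = pi/8: a(pi/8) = 128.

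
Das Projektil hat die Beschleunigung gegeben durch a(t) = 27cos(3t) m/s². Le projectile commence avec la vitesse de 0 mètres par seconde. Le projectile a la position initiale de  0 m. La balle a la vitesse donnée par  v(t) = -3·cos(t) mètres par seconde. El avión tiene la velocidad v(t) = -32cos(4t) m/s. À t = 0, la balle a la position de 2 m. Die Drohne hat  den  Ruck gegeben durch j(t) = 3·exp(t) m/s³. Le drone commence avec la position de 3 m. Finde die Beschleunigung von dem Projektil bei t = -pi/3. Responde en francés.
En utilisant a(t) = 27·cos(3·t) et en substituant t = -pi/3, nous trouvons a = -27.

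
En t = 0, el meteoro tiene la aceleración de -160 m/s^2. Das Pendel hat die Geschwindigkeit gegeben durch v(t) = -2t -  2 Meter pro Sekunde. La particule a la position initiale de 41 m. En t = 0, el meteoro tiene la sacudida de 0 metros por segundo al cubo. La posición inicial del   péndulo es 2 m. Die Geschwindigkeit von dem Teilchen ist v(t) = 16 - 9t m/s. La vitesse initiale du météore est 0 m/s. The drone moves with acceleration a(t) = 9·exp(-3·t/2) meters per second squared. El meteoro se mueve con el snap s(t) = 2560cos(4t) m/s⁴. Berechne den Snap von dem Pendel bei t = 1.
Ausgehend von der Geschwindigkeit v(t) = -2·t - 2, nehmen wir 3 Ableitungen. Durch Ableiten von der Geschwindigkeit erhalten wir die Beschleunigung: a(t) = -2. Die Ableitung von der Beschleunigung ergibt den Ruck: j(t) = 0. Durch Ableiten von dem Ruck erhalten wir den Snap: s(t) = 0. Mit s(t) = 0 und Einsetzen von t = 1, finden wir s = 0.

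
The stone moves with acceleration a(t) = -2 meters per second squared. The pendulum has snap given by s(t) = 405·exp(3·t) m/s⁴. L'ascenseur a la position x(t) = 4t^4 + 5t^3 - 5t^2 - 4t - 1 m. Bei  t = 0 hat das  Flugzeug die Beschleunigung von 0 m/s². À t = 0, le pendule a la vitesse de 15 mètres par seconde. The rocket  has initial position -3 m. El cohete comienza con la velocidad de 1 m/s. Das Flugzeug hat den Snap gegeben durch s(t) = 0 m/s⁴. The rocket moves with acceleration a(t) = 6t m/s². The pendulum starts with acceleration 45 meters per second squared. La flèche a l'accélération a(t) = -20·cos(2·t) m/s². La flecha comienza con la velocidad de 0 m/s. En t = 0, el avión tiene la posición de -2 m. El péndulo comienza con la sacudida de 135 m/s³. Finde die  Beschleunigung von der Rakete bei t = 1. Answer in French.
Nous avons l'accélération a(t) = 6·t. En substituant t = 1: a(1) = 6.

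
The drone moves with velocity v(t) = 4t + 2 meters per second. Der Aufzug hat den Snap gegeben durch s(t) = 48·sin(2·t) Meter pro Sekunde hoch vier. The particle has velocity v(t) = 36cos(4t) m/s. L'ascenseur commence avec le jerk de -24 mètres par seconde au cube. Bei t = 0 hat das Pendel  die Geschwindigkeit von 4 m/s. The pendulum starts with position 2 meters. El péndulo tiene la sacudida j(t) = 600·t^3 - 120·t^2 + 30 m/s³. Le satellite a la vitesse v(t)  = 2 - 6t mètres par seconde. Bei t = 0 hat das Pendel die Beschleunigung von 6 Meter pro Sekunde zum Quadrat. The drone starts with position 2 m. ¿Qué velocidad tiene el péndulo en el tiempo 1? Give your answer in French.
En partant du jerk j(t) = 600·t^3 - 120·t^2 + 30, nous prenons 2 primitives. En prenant ∫j(t)dt et en appliquant a(0) = 6, nous trouvons a(t) = 150·t^4 - 40·t^3 + 30·t + 6. L'intégrale de l'accélération, avec v(0) = 4, donne la vitesse: v(t) = 30·t^5 - 10·t^4 + 15·t^2 + 6·t + 4. En utilisant v(t) = 30·t^5 - 10·t^4 + 15·t^2 + 6·t + 4 et en substituant t = 1, nous trouvons v = 45.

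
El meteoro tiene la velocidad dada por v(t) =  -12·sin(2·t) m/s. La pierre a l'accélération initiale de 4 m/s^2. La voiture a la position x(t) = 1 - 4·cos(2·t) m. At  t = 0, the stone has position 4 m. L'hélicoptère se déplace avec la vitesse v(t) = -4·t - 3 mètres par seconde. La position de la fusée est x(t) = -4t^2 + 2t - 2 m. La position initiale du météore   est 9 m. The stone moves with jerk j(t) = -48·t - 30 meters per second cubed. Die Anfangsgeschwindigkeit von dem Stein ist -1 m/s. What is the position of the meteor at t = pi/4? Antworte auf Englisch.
We must find the integral of our velocity equation v(t) = -12·sin(2·t) 1 time. The antiderivative of velocity is position. Using x(0) = 9, we get x(t) = 6·cos(2·t) + 3. Using x(t) = 6·cos(2·t) + 3 and substituting t = pi/4, we find x = 3.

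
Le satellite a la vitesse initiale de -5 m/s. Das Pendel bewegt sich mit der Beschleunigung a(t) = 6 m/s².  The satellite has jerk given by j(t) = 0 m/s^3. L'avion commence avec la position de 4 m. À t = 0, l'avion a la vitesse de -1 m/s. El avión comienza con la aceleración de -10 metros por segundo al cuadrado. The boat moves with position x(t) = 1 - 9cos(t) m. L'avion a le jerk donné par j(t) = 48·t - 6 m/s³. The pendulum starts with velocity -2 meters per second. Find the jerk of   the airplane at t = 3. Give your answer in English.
Using j(t) = 48·t - 6 and substituting t = 3, we find j = 138.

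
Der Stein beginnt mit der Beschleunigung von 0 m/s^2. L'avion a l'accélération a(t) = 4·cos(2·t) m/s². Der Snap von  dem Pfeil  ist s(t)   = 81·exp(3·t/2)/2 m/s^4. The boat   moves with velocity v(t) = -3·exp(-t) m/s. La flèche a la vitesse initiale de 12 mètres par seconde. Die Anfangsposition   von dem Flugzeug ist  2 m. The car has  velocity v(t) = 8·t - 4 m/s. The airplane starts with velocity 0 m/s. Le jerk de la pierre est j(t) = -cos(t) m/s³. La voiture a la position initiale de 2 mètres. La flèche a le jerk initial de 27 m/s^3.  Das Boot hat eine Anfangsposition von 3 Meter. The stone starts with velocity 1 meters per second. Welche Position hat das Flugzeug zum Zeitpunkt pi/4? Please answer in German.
Wir müssen unsere Gleichung für die Beschleunigung a(t) = 4·cos(2·t) 2-mal integrieren. Die Stammfunktion von der Beschleunigung, mit v(0) = 0, ergibt die Geschwindigkeit: v(t) = 2·sin(2·t). Mit ∫v(t)dt und Anwendung von x(0) = 2, finden wir x(t) = 3 - cos(2·t). Aus der Gleichung für die Position x(t) = 3 - cos(2·t), setzen wir t = pi/4 ein und erhalten x = 3.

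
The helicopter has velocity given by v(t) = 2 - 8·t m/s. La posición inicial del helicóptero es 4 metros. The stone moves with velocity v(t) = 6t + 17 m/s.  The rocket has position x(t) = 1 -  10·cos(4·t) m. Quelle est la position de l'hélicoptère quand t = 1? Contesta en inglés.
To solve this, we need to take 1 antiderivative of our velocity equation v(t) = 2 - 8·t. The antiderivative of velocity is position. Using x(0) = 4, we get x(t) = -4·t^2 + 2·t + 4. We have position x(t) = -4·t^2 + 2·t + 4. Substituting t = 1: x(1) = 2.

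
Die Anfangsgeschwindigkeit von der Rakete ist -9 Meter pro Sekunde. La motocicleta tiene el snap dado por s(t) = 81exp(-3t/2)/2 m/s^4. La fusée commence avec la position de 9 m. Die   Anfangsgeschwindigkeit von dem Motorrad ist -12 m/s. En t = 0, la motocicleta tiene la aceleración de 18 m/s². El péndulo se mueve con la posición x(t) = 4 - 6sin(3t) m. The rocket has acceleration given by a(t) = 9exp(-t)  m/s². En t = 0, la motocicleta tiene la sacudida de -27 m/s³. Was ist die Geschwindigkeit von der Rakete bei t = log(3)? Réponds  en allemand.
Wir müssen das Integral unserer Gleichung für die Beschleunigung a(t) = 9·exp(-t) 1-mal finden. Die Stammfunktion von der Beschleunigung ist die Geschwindigkeit. Mit v(0) = -9 erhalten wir v(t) = -9·exp(-t). Aus der Gleichung für die Geschwindigkeit v(t) = -9·exp(-t), setzen wir t = log(3) ein und erhalten v = -3.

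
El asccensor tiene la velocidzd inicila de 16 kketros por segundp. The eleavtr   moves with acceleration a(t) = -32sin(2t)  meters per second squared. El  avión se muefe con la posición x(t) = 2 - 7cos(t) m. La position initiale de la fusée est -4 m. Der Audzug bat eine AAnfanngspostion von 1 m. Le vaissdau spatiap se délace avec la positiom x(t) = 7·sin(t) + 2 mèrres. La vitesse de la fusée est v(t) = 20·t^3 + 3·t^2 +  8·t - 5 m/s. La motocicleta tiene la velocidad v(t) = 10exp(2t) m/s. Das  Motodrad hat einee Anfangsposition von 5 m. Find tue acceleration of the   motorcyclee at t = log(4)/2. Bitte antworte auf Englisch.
We must differentiate our velocity equation v(t) = 10·exp(2·t) 1 time. Taking d/dt of v(t), we find a(t) = 20·exp(2·t). Using a(t) = 20·exp(2·t) and substituting t = log(4)/2, we find a = 80.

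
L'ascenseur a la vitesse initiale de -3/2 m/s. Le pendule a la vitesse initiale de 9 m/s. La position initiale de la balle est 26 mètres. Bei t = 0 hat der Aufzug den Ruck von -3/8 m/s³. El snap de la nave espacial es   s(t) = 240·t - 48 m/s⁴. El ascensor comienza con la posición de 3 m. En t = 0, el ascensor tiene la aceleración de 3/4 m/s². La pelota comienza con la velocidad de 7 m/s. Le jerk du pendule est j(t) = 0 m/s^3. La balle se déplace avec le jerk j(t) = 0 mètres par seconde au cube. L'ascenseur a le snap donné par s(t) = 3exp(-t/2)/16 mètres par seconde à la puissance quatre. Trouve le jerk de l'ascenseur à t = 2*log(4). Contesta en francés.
En partant du snap s(t) = 3·exp(-t/2)/16, nous prenons 1 primitive. En intégrant le snap et en utilisant la condition initiale j(0) = -3/8, nous obtenons j(t) = -3·exp(-t/2)/8. En utilisant j(t) = -3·exp(-t/2)/8 et en substituant t = 2*log(4), nous trouvons j = -3/32.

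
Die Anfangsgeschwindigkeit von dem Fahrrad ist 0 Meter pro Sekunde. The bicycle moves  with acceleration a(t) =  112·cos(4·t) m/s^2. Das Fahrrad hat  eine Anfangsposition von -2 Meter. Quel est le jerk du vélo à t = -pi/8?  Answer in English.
To solve this, we need to take 1 derivative of our acceleration equation a(t) = 112·cos(4·t). The derivative of acceleration gives jerk: j(t) = -448·sin(4·t). Using j(t) = -448·sin(4·t) and substituting t = -pi/8, we find j = 448.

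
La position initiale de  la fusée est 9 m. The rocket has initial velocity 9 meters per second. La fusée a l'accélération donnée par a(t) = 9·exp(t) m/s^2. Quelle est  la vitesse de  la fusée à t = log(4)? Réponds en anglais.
We must find the antiderivative of our acceleration equation a(t) = 9·exp(t) 1 time. Integrating acceleration and using the initial condition v(0) = 9, we get v(t) = 9·exp(t). From the given velocity equation v(t) = 9·exp(t), we substitute t = log(4) to get v = 36.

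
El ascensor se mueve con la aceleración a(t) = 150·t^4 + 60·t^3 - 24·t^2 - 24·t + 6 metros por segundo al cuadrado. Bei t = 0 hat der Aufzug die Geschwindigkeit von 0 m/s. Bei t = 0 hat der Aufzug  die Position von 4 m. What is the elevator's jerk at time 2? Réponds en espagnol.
Para resolver esto, necesitamos tomar 1 derivada de nuestra ecuación de la aceleración a(t) = 150·t^4 + 60·t^3 - 24·t^2 - 24·t + 6. La derivada de la aceleración da la sacudida: j(t) = 600·t^3 + 180·t^2 - 48·t - 24. Usando j(t) = 600·t^3 + 180·t^2 - 48·t - 24 y sustituyendo t = 2, encontramos j = 5400.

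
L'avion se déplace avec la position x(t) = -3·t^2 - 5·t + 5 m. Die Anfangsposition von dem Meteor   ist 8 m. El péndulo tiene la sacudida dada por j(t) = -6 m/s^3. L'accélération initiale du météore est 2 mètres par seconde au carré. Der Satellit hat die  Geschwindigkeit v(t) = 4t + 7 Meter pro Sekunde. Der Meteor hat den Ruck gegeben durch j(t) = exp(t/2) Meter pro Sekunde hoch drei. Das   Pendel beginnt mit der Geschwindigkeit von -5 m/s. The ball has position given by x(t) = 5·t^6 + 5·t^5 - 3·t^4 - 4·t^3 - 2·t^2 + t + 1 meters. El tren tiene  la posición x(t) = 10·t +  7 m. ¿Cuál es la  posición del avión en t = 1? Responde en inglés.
We have position x(t) = -3·t^2 - 5·t + 5. Substituting t = 1: x(1) = -3.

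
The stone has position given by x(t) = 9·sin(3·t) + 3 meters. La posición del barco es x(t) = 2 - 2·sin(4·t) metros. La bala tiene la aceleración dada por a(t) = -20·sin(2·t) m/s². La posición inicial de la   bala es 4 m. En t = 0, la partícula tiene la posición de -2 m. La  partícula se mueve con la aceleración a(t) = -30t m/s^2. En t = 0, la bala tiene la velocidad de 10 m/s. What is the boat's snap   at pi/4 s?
Starting from position x(t) = 2 - 2·sin(4·t), we take 4 derivatives. The derivative of position gives velocity: v(t) = -8·cos(4·t). The derivative of velocity gives acceleration: a(t) = 32·sin(4·t). Taking d/dt of a(t), we find j(t) = 128·cos(4·t). Differentiating jerk, we get snap: s(t) = -512·sin(4·t). We have snap s(t) = -512·sin(4·t). Substituting t = pi/4: s(pi/4) = 0.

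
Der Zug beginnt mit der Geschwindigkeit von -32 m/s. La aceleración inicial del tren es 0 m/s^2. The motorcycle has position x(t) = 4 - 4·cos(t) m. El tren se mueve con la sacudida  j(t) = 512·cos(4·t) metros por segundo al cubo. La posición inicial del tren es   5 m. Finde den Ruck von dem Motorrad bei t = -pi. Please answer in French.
Pour résoudre ceci, nous devons prendre 3 dérivées de notre équation de la position x(t) = 4 - 4·cos(t). En prenant d/dt de x(t), nous trouvons v(t) = 4·sin(t). En dérivant la vitesse, nous obtenons l'accélération: a(t) = 4·cos(t). En prenant d/dt de a(t), nous trouvons j(t) = -4·sin(t). En utilisant j(t) = -4·sin(t) et en substituant t = -pi, nous trouvons j = 0.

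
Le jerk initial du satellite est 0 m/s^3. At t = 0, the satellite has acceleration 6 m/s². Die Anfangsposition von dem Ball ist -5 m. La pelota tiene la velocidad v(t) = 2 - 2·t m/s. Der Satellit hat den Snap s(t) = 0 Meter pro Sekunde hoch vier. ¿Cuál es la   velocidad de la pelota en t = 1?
Usando v(t) = 2 - 2·t y sustituyendo t = 1, encontramos v = 0.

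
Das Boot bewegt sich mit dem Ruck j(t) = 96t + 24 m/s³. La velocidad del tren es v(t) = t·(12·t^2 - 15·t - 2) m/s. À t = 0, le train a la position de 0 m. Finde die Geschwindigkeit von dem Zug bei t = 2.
Aus der Gleichung für die Geschwindigkeit v(t) = t·(12·t^2 - 15·t - 2), setzen wir t = 2 ein und erhalten v = 32.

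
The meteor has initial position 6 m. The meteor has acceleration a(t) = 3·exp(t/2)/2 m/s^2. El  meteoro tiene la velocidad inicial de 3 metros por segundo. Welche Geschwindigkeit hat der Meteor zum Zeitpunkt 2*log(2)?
Wir müssen unsere Gleichung für die Beschleunigung a(t) = 3·exp(t/2)/2 1-mal integrieren. Die Stammfunktion von der Beschleunigung, mit v(0) = 3, ergibt die Geschwindigkeit: v(t) = 3·exp(t/2). Wir haben die Geschwindigkeit v(t) = 3·exp(t/2). Durch Einsetzen von t = 2*log(2): v(2*log(2)) = 6.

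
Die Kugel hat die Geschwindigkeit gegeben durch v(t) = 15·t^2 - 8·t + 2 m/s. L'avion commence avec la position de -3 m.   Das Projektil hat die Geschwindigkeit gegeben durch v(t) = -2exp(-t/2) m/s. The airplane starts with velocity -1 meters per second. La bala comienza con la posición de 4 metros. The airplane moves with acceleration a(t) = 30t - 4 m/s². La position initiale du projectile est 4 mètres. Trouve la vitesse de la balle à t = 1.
De l'équation de la vitesse v(t) = 15·t^2 - 8·t + 2, nous substituons t = 1 pour obtenir v = 9.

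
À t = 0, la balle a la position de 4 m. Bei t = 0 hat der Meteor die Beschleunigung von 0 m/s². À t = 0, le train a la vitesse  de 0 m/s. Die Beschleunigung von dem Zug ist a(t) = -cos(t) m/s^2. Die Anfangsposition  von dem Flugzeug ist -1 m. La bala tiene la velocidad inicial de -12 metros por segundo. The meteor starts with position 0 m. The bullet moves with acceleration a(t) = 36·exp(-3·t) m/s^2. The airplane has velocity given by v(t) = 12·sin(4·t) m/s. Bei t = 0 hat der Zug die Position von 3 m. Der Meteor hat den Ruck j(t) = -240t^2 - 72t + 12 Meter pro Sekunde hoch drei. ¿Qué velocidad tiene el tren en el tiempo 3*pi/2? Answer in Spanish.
Necesitamos integrar nuestra ecuación de la aceleración a(t) = -cos(t) 1 vez. La antiderivada de la aceleración, con v(0) = 0, da la velocidad: v(t) = -sin(t). Usando v(t) = -sin(t) y sustituyendo t = 3*pi/2, encontramos v = 1.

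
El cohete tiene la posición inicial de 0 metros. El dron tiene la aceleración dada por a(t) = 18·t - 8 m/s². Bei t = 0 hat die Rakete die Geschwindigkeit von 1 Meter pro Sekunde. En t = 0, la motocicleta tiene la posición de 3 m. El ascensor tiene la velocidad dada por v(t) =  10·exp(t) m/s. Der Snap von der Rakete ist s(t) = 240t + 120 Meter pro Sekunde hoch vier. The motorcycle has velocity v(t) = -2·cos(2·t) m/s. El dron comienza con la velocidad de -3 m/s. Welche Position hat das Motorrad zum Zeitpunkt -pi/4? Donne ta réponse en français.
Nous devons intégrer notre équation de la vitesse v(t) = -2·cos(2·t) 1 fois. La primitive de la vitesse, avec x(0) = 3, donne la position: x(t) = 3 - sin(2·t). En utilisant x(t) = 3 - sin(2·t) et en substituant t = -pi/4, nous trouvons x = 4.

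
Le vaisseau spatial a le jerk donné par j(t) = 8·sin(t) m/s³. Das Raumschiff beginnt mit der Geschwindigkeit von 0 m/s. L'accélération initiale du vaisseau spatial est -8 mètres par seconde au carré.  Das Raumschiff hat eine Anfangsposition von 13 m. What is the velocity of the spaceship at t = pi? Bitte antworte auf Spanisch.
Para resolver esto, necesitamos tomar 2 antiderivadas de nuestra ecuación de la sacudida j(t) = 8·sin(t). Integrando la sacudida y usando la condición inicial a(0) = -8, obtenemos a(t) = -8·cos(t). Integrando la aceleración y usando la condición inicial v(0) = 0, obtenemos v(t) = -8·sin(t). Usando v(t) = -8·sin(t) y sustituyendo t = pi, encontramos v = 0.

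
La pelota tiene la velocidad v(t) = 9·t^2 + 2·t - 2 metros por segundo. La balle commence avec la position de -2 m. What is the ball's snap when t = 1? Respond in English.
We must differentiate our velocity equation v(t) = 9·t^2 + 2·t - 2 3 times. Taking d/dt of v(t), we find a(t) = 18·t + 2. Taking d/dt of a(t), we find j(t) = 18. Taking d/dt of j(t), we find s(t) = 0. We have snap s(t) = 0. Substituting t = 1: s(1) = 0.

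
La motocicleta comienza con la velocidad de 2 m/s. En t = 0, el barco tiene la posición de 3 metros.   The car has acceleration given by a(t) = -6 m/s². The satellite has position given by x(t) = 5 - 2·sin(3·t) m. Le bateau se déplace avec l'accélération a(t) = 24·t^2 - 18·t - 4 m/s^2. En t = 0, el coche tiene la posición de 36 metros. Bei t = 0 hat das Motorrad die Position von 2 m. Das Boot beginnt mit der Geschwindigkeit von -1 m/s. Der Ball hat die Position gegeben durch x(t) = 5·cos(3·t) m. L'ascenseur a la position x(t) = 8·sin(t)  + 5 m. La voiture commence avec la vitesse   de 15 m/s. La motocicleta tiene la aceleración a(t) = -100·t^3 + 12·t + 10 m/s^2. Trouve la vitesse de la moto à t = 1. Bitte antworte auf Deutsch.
Wir müssen das Integral unserer Gleichung für die Beschleunigung a(t) = -100·t^3 + 12·t + 10 1-mal finden. Die Stammfunktion von der Beschleunigung ist die Geschwindigkeit. Mit v(0) = 2 erhalten wir v(t) = -25·t^4 + 6·t^2 + 10·t + 2. Wir haben die Geschwindigkeit v(t) = -25·t^4 + 6·t^2 + 10·t + 2. Durch Einsetzen von t = 1: v(1) = -7.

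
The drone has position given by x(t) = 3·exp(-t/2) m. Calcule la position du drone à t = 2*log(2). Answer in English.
We have position x(t) = 3·exp(-t/2). Substituting t = 2*log(2): x(2*log(2)) = 3/2.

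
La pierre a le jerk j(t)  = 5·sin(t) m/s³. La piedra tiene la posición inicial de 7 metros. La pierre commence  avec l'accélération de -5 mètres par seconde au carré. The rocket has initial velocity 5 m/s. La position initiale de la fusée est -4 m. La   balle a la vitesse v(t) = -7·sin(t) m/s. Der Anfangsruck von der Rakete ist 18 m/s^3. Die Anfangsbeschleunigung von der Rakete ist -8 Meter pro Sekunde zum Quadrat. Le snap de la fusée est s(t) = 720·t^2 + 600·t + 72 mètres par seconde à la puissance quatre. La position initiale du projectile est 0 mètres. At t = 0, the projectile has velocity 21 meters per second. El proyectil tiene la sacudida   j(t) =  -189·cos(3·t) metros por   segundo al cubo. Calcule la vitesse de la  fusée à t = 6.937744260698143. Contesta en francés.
En partant du snap s(t) = 720·t^2 + 600·t + 72, nous prenons 3 intégrales. En prenant ∫s(t)dt et en appliquant j(0) = 18, nous trouvons j(t) = 240·t^3 + 300·t^2 + 72·t + 18. L'intégrale du jerk est l'accélération. En utilisant a(0) = -8, nous obtenons a(t) = 60·t^4 + 100·t^3 + 36·t^2 + 18·t - 8. La primitive de l'accélération, avec v(0) = 5, donne la vitesse: v(t) = 12·t^5 + 25·t^4 + 12·t^3 + 9·t^2 - 8·t + 5. De l'équation de la vitesse v(t) = 12·t^5 + 25·t^4 + 12·t^3 + 9·t^2 - 8·t + 5, nous substituons t = 6.937744260698143 pour obtenir v = 255181.342654432.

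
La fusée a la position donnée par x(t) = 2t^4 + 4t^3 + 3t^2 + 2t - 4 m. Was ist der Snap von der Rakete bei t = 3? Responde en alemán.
Um dies zu lösen, müssen wir 4 Ableitungen unserer Gleichung für die Position x(t) = 2·t^4 + 4·t^3 + 3·t^2 + 2·t - 4 nehmen. Durch Ableiten von der Position erhalten wir die Geschwindigkeit: v(t) = 8·t^3 + 12·t^2 + 6·t + 2. Mit d/dt von v(t) finden wir a(t) = 24·t^2 + 24·t + 6. Die Ableitung von der Beschleunigung ergibt den Ruck: j(t) = 48·t + 24. Die Ableitung von dem Ruck ergibt den Snap: s(t) = 48. Mit s(t) = 48 und Einsetzen von t = 3, finden wir s = 48.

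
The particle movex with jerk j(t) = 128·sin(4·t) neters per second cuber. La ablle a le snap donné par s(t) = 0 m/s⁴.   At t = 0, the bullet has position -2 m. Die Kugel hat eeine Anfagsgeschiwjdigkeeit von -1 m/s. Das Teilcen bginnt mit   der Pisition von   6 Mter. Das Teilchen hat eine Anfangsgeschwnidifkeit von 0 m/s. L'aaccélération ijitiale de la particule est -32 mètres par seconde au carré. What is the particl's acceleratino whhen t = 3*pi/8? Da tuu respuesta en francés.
Nous devons intégrer notre équation du jerk j(t) = 128·sin(4·t) 1 fois. En intégrant le jerk et en utilisant la condition initiale a(0) = -32, nous obtenons a(t) = -32·cos(4·t). De l'équation de l'accélération a(t) = -32·cos(4·t), nous substituons t = 3*pi/8 pour obtenir a = 0.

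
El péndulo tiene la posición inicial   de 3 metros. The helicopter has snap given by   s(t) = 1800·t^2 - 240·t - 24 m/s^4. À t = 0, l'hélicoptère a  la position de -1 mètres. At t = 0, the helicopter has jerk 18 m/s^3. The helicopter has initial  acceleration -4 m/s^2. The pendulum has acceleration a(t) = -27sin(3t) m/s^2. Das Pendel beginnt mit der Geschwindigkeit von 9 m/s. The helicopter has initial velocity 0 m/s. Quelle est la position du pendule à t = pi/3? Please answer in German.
Ausgehend von der Beschleunigung a(t) = -27·sin(3·t), nehmen wir 2 Integrale. Durch Integration von der Beschleunigung und Verwendung der Anfangsbedingung v(0) = 9, erhalten wir v(t) = 9·cos(3·t). Durch Integration von der Geschwindigkeit und Verwendung der Anfangsbedingung x(0) = 3, erhalten wir x(t) = 3·sin(3·t) + 3. Aus der Gleichung für die Position x(t) = 3·sin(3·t) + 3, setzen wir t = pi/3 ein und erhalten x = 3.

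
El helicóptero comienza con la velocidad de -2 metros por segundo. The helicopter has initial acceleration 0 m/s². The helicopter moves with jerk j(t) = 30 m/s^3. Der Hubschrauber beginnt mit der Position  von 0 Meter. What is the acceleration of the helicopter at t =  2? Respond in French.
Pour résoudre ceci, nous devons prendre 1 intégrale de notre équation du jerk j(t) = 30. La primitive du jerk est l'accélération. En utilisant a(0) = 0, nous obtenons a(t) = 30·t. Nous avons l'accélération a(t) = 30·t. En substituant t = 2: a(2) = 60.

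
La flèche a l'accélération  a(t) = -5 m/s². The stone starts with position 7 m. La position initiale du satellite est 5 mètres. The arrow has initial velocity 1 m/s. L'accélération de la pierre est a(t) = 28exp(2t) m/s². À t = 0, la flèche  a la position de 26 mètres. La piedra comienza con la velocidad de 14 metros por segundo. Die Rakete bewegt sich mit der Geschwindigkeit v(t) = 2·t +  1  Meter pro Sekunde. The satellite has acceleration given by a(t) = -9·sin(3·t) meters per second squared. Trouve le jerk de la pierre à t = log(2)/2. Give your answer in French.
En partant de l'accélération a(t) = 28·exp(2·t), nous prenons 1 dérivée. En prenant d/dt de a(t), nous trouvons j(t) = 56·exp(2·t). De l'équation du jerk j(t) = 56·exp(2·t), nous substituons t = log(2)/2 pour obtenir j = 112.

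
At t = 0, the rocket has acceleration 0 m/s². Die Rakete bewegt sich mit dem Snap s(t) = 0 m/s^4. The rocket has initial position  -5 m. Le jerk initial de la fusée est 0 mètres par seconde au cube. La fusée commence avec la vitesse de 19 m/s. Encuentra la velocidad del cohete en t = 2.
Para resolver esto, necesitamos tomar 3 antiderivadas de nuestra ecuación del snap s(t) = 0. Tomando ∫s(t)dt y aplicando j(0) = 0, encontramos j(t) = 0. La integral de la sacudida, con a(0) = 0, da la aceleración: a(t) = 0. La antiderivada de la aceleración es la velocidad. Usando v(0) = 19, obtenemos v(t) = 19. De la ecuación de la velocidad v(t) = 19, sustituimos t = 2 para obtener v = 19.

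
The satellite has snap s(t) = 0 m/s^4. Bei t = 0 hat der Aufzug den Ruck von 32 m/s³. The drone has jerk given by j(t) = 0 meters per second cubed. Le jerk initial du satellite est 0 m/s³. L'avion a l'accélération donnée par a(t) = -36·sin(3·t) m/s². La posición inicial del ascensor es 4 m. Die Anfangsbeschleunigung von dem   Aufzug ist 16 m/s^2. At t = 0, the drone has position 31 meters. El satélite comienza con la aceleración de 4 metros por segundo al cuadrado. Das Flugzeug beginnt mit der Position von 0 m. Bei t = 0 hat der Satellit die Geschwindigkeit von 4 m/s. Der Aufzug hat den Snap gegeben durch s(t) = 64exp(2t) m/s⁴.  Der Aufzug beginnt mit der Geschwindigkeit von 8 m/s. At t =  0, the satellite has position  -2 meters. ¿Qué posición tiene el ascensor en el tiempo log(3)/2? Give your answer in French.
En partant du snap s(t) = 64·exp(2·t), nous prenons 4 intégrales. L'intégrale du snap, avec j(0) = 32, donne le jerk: j(t) = 32·exp(2·t). En prenant ∫j(t)dt et en appliquant a(0) = 16, nous trouvons a(t) = 16·exp(2·t). En prenant ∫a(t)dt et en appliquant v(0) = 8, nous trouvons v(t) = 8·exp(2·t). En intégrant la vitesse et en utilisant la condition initiale x(0) = 4, nous obtenons x(t) = 4·exp(2·t). En utilisant x(t) = 4·exp(2·t) et en substituant t = log(3)/2, nous trouvons x = 12.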